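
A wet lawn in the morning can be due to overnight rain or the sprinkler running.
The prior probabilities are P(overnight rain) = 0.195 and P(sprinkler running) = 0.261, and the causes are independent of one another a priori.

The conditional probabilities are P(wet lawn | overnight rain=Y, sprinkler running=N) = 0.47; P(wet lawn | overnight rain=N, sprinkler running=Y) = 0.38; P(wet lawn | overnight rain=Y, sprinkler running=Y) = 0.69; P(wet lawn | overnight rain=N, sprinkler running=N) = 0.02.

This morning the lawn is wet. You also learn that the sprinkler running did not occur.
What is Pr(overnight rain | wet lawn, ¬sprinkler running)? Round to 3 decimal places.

Numerator (weight on configurations with overnight rain): 0.47·0.195 = 0.091650
Denominator P(wet lawn | ¬sprinkler running): 0.02·0.805 + 0.47·0.195 = 0.107750
Posterior = 0.091650 / 0.107750 ≈ 0.851

Pr(overnight rain | wet lawn, ¬sprinkler running) ≈ 0.851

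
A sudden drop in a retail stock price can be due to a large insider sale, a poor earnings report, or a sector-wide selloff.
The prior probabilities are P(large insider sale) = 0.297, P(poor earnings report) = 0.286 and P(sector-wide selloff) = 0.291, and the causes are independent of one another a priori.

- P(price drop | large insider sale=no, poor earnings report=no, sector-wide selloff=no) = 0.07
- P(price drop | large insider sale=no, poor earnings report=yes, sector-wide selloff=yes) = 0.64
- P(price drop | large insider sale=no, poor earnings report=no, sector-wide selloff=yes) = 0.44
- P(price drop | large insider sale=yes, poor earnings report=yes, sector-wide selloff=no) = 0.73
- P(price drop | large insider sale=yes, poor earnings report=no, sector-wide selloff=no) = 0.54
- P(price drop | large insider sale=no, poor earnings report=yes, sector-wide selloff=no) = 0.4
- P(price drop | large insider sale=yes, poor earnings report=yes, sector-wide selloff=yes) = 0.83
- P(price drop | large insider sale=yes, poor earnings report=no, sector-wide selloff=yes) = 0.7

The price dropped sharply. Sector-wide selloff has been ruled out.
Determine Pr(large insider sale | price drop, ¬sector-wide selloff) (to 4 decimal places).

Enumerate the 4 (large insider sale, poor earnings report) configurations and weight by the priors:
  P(price drop | ¬sector-wide selloff) = 0.07×0.703×0.714 + 0.4×0.703×0.286 + 0.54×0.297×0.714 + 0.73×0.297×0.286
        = 0.035136 + 0.080423 + 0.114511 + 0.062008 = 0.292078
Configurations with large insider sale contribute 0.176519, so
  P(large insider sale | price drop, ¬sector-wide selloff) = 0.176519 / 0.292078 ≈ 0.6044

Pr(large insider sale | price drop, ¬sector-wide selloff) ≈ 0.6044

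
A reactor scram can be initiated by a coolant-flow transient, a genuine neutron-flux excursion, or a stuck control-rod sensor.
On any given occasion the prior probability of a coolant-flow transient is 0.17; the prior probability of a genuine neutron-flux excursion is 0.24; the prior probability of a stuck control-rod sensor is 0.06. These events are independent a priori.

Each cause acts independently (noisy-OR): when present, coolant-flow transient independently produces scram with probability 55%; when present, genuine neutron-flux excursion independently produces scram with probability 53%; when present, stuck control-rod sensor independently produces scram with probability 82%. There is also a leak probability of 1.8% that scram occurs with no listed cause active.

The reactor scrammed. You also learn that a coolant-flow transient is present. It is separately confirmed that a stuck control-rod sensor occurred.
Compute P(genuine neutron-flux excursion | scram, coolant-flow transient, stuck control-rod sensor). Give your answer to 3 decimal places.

P(genuine neutron-flux excursion | scram, coolant-flow transient, stuck control-rod sensor) ≈ 0.248

Under noisy-OR, P(scram | causes) = 1 − (1−0.018)·∏(1−qᵢ) over the active causes.
P(scram | coolant-flow transient, stuck control-rod sensor) = 0.920458×0.76 + 0.962615×0.24 = 0.699548 + 0.231028 = 0.930576
Restricting to configurations with genuine neutron-flux excursion present: 0.962615×0.24 = 0.231028.
Hence the posterior is 0.231028/0.930576 ≈ 0.248.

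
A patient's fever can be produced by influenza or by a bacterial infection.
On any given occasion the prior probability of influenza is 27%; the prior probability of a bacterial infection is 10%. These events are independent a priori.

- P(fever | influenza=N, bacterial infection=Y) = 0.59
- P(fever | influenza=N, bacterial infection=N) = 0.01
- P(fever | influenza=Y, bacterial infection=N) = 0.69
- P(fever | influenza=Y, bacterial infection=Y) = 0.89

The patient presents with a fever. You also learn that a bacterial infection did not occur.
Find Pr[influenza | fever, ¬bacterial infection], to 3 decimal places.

P(fever | ¬bacterial infection) = 0.01×0.73 + 0.69×0.27 = 0.007300 + 0.186300 = 0.193600
Of this, 0.186300 comes from 0.69×0.27 (the influenza=true cases).
Hence the posterior is 0.186300/0.193600 ≈ 0.962.

Pr[influenza | fever, ¬bacterial infection] ≈ 0.962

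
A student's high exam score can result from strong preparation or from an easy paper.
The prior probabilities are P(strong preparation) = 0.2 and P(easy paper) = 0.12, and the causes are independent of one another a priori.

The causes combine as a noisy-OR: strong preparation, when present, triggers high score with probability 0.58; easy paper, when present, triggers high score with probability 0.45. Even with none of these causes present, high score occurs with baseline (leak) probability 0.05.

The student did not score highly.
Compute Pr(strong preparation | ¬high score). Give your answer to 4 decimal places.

Under noisy-OR, P(high score | causes) = 1 − (1−0.05)·∏(1−qᵢ) over the active causes.
P(¬high score) = 0.95×0.8×0.88 + 0.5225×0.8×0.12 + 0.399×0.2×0.88 + 0.21945×0.2×0.12 = 0.668800 + 0.050160 + 0.070224 + 0.005267 = 0.794451
Of this, 0.075491 comes from 0.070224 + 0.005267 (the strong preparation=true cases).
So P(strong preparation | ¬high score) = 0.075491/0.794451 ≈ 0.0950.

Pr(strong preparation | ¬high score) ≈ 0.0950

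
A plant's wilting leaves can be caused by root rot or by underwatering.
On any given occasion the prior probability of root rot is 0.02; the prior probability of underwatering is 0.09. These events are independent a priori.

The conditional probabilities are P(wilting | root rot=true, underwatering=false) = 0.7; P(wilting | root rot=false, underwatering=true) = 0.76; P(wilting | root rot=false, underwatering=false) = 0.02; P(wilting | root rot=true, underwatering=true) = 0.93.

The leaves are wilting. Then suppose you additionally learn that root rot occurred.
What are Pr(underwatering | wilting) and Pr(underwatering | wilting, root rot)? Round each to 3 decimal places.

For the numerator, keep only underwatering=true terms: 0.067032 + 0.001674 = 0.068706
Normalizer over all consistent configurations: 0.02·0.98·0.91 + 0.76·0.98·0.09 + 0.7·0.02·0.91 + 0.93·0.02·0.09 = 0.099282
Posterior = 0.068706 / 0.099282 ≈ 0.692

With the extra evidence:
By total probability over both values of underwatering:
  P(wilting | root rot) = 0.7*0.91 + 0.93*0.09
        = 0.637000 + 0.083700 = 0.720700
Keeping only the underwatering-present terms gives 0.083700, so
  P(underwatering | wilting, root rot) = 0.083700 / 0.720700 ≈ 0.116

Pr(underwatering | wilting) ≈ 0.692; Pr(underwatering | wilting, root rot) ≈ 0.116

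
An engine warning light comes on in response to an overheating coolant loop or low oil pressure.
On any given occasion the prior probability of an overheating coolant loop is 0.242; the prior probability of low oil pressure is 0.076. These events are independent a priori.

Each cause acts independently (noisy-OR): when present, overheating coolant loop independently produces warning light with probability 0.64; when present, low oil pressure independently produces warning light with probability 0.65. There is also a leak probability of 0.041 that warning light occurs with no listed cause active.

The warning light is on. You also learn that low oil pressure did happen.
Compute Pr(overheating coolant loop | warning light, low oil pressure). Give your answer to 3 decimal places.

Pr(overheating coolant loop | warning light, low oil pressure) ≈ 0.297

Under noisy-OR, P(warning light | causes) = 1 − (1−0.041)·∏(1−qᵢ) over the active causes.
For the numerator, keep only overheating coolant loop=true terms: 0.879166*0.242 = 0.212758
Normalizer over all consistent configurations: 0.66435*0.758 + 0.879166*0.242 = 0.716335
Posterior = 0.212758 / 0.716335 ≈ 0.297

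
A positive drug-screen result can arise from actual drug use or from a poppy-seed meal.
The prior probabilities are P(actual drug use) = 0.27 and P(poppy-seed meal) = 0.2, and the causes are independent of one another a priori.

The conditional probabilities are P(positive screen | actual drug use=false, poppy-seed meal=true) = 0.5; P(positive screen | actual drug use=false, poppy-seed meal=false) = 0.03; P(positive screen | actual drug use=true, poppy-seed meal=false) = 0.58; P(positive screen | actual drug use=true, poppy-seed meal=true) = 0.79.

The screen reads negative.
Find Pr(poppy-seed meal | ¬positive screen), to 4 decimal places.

P(¬positive screen) = 0.97*0.73*0.8 + 0.5*0.73*0.2 + 0.42*0.27*0.8 + 0.21*0.27*0.2 = 0.566480 + 0.073000 + 0.090720 + 0.011340 = 0.741540
Restricting to configurations with poppy-seed meal present: 0.073000 + 0.011340 = 0.084340.
P(poppy-seed meal | ¬positive screen) = 0.084340 / 0.741540 ≈ 0.1137

Pr(poppy-seed meal | ¬positive screen) ≈ 0.1137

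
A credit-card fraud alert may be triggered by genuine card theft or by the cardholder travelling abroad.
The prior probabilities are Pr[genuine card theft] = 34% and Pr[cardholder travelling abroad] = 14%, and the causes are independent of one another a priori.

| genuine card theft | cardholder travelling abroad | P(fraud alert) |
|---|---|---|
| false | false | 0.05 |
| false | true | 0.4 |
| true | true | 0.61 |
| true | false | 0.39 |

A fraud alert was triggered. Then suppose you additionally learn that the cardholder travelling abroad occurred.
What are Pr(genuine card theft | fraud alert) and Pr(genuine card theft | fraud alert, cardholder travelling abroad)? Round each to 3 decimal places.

Numerator (weight on configurations with genuine card theft): 0.114036 + 0.029036 = 0.143072
Denominator P(fraud alert): 0.05×0.66×0.86 + 0.4×0.66×0.14 + 0.39×0.34×0.86 + 0.61×0.34×0.14 = 0.208412
Posterior = 0.143072 / 0.208412 ≈ 0.686

Now also conditioning on cardholder travelling abroad=true:
Enumerate both values of genuine card theft and weight by the priors:
  P(fraud alert | cardholder travelling abroad) = 0.4*0.66 + 0.61*0.34
        = 0.264000 + 0.207400 = 0.471400
The terms with genuine card theft present sum to 0.207400, so
  P(genuine card theft | fraud alert, cardholder travelling abroad) = 0.207400 / 0.471400 ≈ 0.440
The drop from 0.686 to 0.440 is the explaining-away (discounting) effect.

Pr(genuine card theft | fraud alert) ≈ 0.686; Pr(genuine card theft | fraud alert, cardholder travelling abroad) ≈ 0.440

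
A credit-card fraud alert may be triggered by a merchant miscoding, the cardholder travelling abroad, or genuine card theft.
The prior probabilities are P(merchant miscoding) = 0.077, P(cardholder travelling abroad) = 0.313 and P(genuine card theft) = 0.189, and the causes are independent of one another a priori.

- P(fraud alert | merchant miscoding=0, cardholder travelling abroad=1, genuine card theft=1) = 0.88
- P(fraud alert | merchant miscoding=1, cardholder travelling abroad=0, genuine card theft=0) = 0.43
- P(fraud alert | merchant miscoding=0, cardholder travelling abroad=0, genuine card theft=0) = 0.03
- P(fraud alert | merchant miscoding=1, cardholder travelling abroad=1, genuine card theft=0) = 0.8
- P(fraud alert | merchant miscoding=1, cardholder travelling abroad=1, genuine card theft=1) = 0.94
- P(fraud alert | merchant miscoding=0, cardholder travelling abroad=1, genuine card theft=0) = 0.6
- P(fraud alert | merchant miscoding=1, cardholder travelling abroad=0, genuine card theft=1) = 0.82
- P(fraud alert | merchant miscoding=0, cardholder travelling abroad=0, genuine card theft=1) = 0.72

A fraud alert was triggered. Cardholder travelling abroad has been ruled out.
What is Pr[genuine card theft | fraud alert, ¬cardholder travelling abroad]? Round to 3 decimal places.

Pr[genuine card theft | fraud alert, ¬cardholder travelling abroad] ≈ 0.736

Weight on genuine card theft=true, given the evidence: 0.125602 + 0.011933 = 0.137535
Denominator P(fraud alert | ¬cardholder travelling abroad): 0.03*0.923*0.811 + 0.72*0.923*0.189 + 0.43*0.077*0.811 + 0.82*0.077*0.189 = 0.186844
P(genuine card theft | fraud alert, ¬cardholder travelling abroad) = 0.137535/0.186844 ≈ 0.736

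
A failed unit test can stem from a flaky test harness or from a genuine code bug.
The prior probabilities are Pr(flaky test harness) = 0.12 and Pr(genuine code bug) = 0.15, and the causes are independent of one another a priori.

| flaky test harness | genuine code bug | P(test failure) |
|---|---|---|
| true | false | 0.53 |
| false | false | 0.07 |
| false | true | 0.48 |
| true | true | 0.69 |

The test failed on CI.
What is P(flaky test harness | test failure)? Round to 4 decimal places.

P(test failure) = 0.07*0.88*0.85 + 0.48*0.88*0.15 + 0.53*0.12*0.85 + 0.69*0.12*0.15 = 0.052360 + 0.063360 + 0.054060 + 0.012420 = 0.182200
Restricting to configurations with flaky test harness present: 0.054060 + 0.012420 = 0.066480.
Hence the posterior is 0.066480/0.182200 ≈ 0.3649.

P(flaky test harness | test failure) ≈ 0.3649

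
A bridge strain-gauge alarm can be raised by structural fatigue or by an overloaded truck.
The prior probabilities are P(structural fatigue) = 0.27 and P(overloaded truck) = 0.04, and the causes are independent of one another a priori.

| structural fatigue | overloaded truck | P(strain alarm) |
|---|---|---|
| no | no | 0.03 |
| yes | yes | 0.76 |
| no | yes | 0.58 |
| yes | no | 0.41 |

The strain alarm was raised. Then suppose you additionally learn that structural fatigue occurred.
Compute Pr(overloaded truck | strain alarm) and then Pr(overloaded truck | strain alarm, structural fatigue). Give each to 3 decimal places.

P(strain alarm) = 0.03*0.73*0.96 + 0.58*0.73*0.04 + 0.41*0.27*0.96 + 0.76*0.27*0.04 = 0.021024 + 0.016936 + 0.106272 + 0.008208 = 0.152440
Restricting to configurations with overloaded truck present: 0.016936 + 0.008208 = 0.025144.
P(overloaded truck | strain alarm) = 0.025144 / 0.152440 ≈ 0.165

Now also conditioning on structural fatigue=true:
For the numerator, keep only overloaded truck=true terms: 0.76·0.04 = 0.030400
The normalizing constant is 0.41·0.96 + 0.76·0.04 = 0.424000
Posterior = 0.030400 / 0.424000 ≈ 0.072
— structural fatigue explains away the evidence for overloaded truck.

Pr(overloaded truck | strain alarm) ≈ 0.165; Pr(overloaded truck | strain alarm, structural fatigue) ≈ 0.072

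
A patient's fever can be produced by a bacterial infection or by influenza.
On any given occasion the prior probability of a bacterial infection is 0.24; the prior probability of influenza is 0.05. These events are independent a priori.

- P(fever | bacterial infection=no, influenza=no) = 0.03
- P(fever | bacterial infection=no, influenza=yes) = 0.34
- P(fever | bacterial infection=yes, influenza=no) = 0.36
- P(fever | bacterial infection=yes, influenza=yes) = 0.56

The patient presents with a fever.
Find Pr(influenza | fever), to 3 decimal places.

Pr(influenza | fever) ≈ 0.159

P(fever) = 0.03·0.76·0.95 + 0.34·0.76·0.05 + 0.36·0.24·0.95 + 0.56·0.24·0.05 = 0.021660 + 0.012920 + 0.082080 + 0.006720 = 0.123380
Restricting to configurations with influenza present: 0.012920 + 0.006720 = 0.019640.
Hence the posterior is 0.019640/0.123380 ≈ 0.159.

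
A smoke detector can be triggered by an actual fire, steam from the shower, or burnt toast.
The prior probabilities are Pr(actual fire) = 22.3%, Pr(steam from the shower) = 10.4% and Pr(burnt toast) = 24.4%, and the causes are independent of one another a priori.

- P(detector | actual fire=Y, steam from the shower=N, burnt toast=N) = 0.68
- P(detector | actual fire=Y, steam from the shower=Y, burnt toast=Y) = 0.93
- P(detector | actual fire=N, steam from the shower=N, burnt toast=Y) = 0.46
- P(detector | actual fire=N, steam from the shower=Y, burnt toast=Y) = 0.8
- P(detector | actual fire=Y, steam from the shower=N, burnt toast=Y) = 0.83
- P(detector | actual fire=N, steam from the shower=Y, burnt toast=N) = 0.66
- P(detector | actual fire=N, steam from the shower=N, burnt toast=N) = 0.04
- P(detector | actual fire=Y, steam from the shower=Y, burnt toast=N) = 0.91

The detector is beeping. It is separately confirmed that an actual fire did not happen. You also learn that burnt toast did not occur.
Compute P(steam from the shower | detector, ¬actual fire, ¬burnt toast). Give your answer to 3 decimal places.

P(steam from the shower | detector, ¬actual fire, ¬burnt toast) ≈ 0.657

For the numerator, keep only steam from the shower=true terms: 0.66*0.104 = 0.068640
Denominator P(detector | ¬actual fire, ¬burnt toast): 0.04*0.896 + 0.66*0.104 = 0.104480
P(steam from the shower | detector, ¬actual fire, ¬burnt toast) = 0.068640/0.104480 ≈ 0.657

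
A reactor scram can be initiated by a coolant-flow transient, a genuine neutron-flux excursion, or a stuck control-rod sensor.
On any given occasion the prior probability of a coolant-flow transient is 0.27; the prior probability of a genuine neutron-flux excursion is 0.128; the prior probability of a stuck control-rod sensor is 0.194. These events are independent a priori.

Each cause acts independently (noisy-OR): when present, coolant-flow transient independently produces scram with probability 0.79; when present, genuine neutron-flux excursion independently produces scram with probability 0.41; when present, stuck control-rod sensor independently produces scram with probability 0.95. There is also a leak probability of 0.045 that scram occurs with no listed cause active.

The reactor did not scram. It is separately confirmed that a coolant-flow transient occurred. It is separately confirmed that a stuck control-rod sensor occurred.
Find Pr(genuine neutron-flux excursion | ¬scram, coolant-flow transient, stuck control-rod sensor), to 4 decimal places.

Under noisy-OR, P(scram | causes) = 1 − (1−0.045)·∏(1−qᵢ) over the active causes.
P(¬scram | coolant-flow transient, stuck control-rod sensor) = 0.010027×0.872 + 0.005916×0.128 = 0.008744 + 0.000757 = 0.009501
The genuine neutron-flux excursion-present share is 0.005916×0.128 = 0.000757.
Hence the posterior is 0.000757/0.009501 ≈ 0.0797.

Pr(genuine neutron-flux excursion | ¬scram, coolant-flow transient, stuck control-rod sensor) ≈ 0.0797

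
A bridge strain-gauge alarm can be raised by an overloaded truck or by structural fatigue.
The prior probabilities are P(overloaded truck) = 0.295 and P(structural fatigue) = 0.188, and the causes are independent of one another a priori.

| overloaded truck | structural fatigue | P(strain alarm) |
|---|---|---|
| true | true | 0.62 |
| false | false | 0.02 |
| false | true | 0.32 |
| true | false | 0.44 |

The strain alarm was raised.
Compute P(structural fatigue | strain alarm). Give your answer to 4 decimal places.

P(strain alarm) = 0.02*0.705*0.812 + 0.32*0.705*0.188 + 0.44*0.295*0.812 + 0.62*0.295*0.188 = 0.011449 + 0.042413 + 0.105398 + 0.034385 = 0.193645
The structural fatigue-present share is 0.042413 + 0.034385 = 0.076798.
P(structural fatigue | strain alarm) = 0.076798 / 0.193645 ≈ 0.3966

P(structural fatigue | strain alarm) ≈ 0.3966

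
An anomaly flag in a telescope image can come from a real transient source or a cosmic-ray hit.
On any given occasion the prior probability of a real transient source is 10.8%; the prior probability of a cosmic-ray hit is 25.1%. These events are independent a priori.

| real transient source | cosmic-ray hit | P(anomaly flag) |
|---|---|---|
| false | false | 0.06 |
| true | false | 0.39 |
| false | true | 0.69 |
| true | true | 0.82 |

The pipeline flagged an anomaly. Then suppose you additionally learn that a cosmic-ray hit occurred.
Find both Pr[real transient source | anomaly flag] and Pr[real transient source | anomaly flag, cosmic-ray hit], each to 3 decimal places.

Enumerate the 4 (real transient source, cosmic-ray hit) configurations and weight by the priors:
  P(anomaly flag) = 0.06×0.892×0.749 + 0.69×0.892×0.251 + 0.39×0.108×0.749 + 0.82×0.108×0.251
        = 0.040086 + 0.154485 + 0.031548 + 0.022229 = 0.248348
Configurations with real transient source contribute 0.053777, so
  P(real transient source | anomaly flag) = 0.053777 / 0.248348 ≈ 0.217

Now also conditioning on cosmic-ray hit=true:
P(anomaly flag | cosmic-ray hit) = 0.69×0.892 + 0.82×0.108 = 0.615480 + 0.088560 = 0.704040
The real transient source-present share is 0.82×0.108 = 0.088560.
P(real transient source | anomaly flag, cosmic-ray hit) = 0.088560 / 0.704040 ≈ 0.126
— cosmic-ray hit explains away the evidence for real transient source.

Pr[real transient source | anomaly flag] ≈ 0.217; Pr[real transient source | anomaly flag, cosmic-ray hit] ≈ 0.126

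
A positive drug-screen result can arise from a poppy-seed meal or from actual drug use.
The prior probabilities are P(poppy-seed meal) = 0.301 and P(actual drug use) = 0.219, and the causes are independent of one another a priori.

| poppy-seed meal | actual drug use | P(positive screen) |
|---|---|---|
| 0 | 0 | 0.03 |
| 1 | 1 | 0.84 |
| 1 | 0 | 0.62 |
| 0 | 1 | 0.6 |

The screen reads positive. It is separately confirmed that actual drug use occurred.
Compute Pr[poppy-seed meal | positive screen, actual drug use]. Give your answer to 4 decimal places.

P(positive screen | actual drug use) = 0.6×0.699 + 0.84×0.301 = 0.419400 + 0.252840 = 0.672240
Of this, 0.252840 comes from 0.84×0.301 (the poppy-seed meal=true cases).
Hence the posterior is 0.252840/0.672240 ≈ 0.3761.

Pr[poppy-seed meal | positive screen, actual drug use] ≈ 0.3761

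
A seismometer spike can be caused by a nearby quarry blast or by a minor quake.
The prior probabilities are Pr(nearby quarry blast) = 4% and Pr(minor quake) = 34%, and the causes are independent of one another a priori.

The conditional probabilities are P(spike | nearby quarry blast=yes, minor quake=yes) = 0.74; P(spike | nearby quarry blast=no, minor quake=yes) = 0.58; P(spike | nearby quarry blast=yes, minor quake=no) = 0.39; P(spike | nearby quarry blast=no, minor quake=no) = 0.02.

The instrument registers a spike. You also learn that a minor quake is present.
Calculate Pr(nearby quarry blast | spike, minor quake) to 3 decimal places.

Pr(nearby quarry blast | spike, minor quake) ≈ 0.050

Sum P(spike|·) weighted by the priors over both values of nearby quarry blast:
  P(spike | minor quake) = 0.58*0.96 + 0.74*0.04
        = 0.556800 + 0.029600 = 0.586400
Configurations with nearby quarry blast contribute 0.029600, so
  P(nearby quarry blast | spike, minor quake) = 0.029600 / 0.586400 ≈ 0.050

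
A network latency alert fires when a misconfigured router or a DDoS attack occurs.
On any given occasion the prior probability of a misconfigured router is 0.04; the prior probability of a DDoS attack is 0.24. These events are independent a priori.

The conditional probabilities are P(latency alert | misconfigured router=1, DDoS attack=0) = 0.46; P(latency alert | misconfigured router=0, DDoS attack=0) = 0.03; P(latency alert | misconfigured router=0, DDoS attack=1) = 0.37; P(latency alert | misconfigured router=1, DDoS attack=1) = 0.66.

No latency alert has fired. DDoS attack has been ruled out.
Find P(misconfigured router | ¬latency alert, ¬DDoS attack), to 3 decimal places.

P(misconfigured router | ¬latency alert, ¬DDoS attack) ≈ 0.023

Enumerate both values of misconfigured router and weight by the priors:
  P(¬latency alert | ¬DDoS attack) = 0.97·0.96 + 0.54·0.04
        = 0.931200 + 0.021600 = 0.952800
The terms with misconfigured router present sum to 0.021600, so
  P(misconfigured router | ¬latency alert, ¬DDoS attack) = 0.021600 / 0.952800 ≈ 0.023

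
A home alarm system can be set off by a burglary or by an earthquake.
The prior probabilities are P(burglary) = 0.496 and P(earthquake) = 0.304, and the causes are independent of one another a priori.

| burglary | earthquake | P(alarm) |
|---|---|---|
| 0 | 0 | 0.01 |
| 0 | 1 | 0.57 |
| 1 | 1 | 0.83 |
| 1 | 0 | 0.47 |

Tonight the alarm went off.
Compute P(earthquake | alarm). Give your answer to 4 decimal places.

Weight on earthquake=true, given the evidence: 0.087333 + 0.125151 = 0.212484
Denominator P(alarm): 0.01*0.504*0.696 + 0.57*0.504*0.304 + 0.47*0.496*0.696 + 0.83*0.496*0.304 = 0.378244
Posterior = 0.212484 / 0.378244 ≈ 0.5618

P(earthquake | alarm) ≈ 0.5618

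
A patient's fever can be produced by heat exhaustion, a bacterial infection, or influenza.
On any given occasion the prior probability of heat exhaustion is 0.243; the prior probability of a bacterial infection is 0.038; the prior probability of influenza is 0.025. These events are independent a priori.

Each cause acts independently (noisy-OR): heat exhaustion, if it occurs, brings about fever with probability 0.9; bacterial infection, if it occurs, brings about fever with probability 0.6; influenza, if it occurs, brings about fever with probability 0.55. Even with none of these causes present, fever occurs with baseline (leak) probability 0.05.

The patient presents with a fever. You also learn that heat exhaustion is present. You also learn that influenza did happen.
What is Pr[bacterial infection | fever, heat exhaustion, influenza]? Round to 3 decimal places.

Pr[bacterial infection | fever, heat exhaustion, influenza] ≈ 0.039

Under noisy-OR, P(fever | causes) = 1 − (1−0.05)·∏(1−qᵢ) over the active causes.
For the numerator, keep only bacterial infection=true terms: 0.9829*0.038 = 0.037350
The normalizing constant is 0.95725*0.962 + 0.9829*0.038 = 0.958225
Posterior = 0.037350 / 0.958225 ≈ 0.039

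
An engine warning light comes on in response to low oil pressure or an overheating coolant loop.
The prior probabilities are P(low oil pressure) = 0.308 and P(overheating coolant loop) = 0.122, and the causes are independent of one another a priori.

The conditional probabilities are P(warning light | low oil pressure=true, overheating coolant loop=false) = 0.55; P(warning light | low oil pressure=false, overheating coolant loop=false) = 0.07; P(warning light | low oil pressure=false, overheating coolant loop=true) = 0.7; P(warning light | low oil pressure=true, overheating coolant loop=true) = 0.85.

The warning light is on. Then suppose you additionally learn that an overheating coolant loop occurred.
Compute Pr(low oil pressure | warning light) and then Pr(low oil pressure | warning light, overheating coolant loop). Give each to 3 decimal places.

Sum P(warning light|·) weighted by the priors over the 4 (low oil pressure, overheating coolant loop) configurations:
  P(warning light) = 0.07·0.692·0.878 + 0.7·0.692·0.122 + 0.55·0.308·0.878 + 0.85·0.308·0.122
        = 0.042530 + 0.059097 + 0.148733 + 0.031940 = 0.282300
The terms with low oil pressure present sum to 0.180673, so
  P(low oil pressure | warning light) = 0.180673 / 0.282300 ≈ 0.640

With the extra evidence:
Weight on low oil pressure=true, given the evidence: 0.85·0.308 = 0.261800
The normalizing constant is 0.7·0.692 + 0.85·0.308 = 0.746200
Posterior = 0.261800 / 0.746200 ≈ 0.351

Pr(low oil pressure | warning light) ≈ 0.640; Pr(low oil pressure | warning light, overheating coolant loop) ≈ 0.351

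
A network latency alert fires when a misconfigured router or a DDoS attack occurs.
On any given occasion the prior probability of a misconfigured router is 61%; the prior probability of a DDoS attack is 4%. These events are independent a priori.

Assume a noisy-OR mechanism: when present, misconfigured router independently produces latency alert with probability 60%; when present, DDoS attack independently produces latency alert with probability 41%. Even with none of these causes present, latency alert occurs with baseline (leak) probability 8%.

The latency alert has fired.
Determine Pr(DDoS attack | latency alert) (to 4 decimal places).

Pr(DDoS attack | latency alert) ≈ 0.0615

Under noisy-OR, P(latency alert | causes) = 1 − (1−0.08)·∏(1−qᵢ) over the active causes.
Numerator (weight on configurations with DDoS attack): 0.007132 + 0.019102 = 0.026234
Normalizer over all consistent configurations: 0.08×0.39×0.96 + 0.4572×0.39×0.04 + 0.632×0.61×0.96 + 0.78288×0.61×0.04 = 0.426285
Posterior = 0.026234 / 0.426285 ≈ 0.0615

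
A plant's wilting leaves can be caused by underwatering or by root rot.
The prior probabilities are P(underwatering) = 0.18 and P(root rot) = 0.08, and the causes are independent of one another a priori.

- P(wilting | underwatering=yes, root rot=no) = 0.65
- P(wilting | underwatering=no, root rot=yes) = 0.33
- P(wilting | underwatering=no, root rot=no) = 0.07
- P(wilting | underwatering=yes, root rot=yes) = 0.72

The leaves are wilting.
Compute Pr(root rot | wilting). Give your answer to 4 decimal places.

Weight on root rot=true, given the evidence: 0.021648 + 0.010368 = 0.032016
Denominator P(wilting): 0.07*0.82*0.92 + 0.33*0.82*0.08 + 0.65*0.18*0.92 + 0.72*0.18*0.08 = 0.192464
P(root rot | wilting) = 0.032016/0.192464 ≈ 0.1663

Pr(root rot | wilting) ≈ 0.1663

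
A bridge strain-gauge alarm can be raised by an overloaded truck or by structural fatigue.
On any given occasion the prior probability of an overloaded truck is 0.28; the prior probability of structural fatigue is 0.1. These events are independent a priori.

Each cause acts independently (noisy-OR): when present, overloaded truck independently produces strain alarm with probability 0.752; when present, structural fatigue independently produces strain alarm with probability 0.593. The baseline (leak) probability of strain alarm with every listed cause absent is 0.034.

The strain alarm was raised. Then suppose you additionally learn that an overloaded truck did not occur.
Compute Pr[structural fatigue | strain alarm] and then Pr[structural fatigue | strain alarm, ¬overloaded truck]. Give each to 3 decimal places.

Pr[structural fatigue | strain alarm] ≈ 0.244; Pr[structural fatigue | strain alarm, ¬overloaded truck] ≈ 0.665

Under noisy-OR, P(strain alarm | causes) = 1 − (1−0.034)·∏(1−qᵢ) over the active causes.
Numerator (weight on configurations with structural fatigue): 0.043692 + 0.025270 = 0.068962
Denominator P(strain alarm): 0.034*0.72*0.9 + 0.606838*0.72*0.1 + 0.760432*0.28*0.9 + 0.902496*0.28*0.1 = 0.282623
Posterior = 0.068962 / 0.282623 ≈ 0.244

Now also conditioning on overloaded truck≠true:
P(strain alarm | ¬overloaded truck) = 0.034·0.9 + 0.606838·0.1 = 0.030600 + 0.060684 = 0.091284
Restricting to configurations with structural fatigue present: 0.606838·0.1 = 0.060684.
P(structural fatigue | strain alarm, ¬overloaded truck) = 0.060684 / 0.091284 ≈ 0.665
Ruling out overloaded truck raises the posterior on structural fatigue — the flip side of explaining away.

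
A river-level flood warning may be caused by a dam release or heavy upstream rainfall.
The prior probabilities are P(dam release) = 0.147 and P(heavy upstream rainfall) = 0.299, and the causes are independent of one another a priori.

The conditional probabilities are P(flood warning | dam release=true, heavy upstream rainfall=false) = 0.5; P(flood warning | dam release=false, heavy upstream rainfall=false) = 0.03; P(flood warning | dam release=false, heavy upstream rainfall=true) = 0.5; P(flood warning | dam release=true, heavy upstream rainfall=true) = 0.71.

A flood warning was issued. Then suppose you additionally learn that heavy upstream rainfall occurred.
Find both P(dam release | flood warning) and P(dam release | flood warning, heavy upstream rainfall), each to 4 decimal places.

P(flood warning) = 0.03×0.853×0.701 + 0.5×0.853×0.299 + 0.5×0.147×0.701 + 0.71×0.147×0.299 = 0.017939 + 0.127523 + 0.051523 + 0.031207 = 0.228192
The dam release-present share is 0.051523 + 0.031207 = 0.082730.
P(dam release | flood warning) = 0.082730 / 0.228192 ≈ 0.3625

With the extra evidence:
Sum P(flood warning|·) weighted by the priors over both values of dam release:
  P(flood warning | heavy upstream rainfall) = 0.5·0.853 + 0.71·0.147
        = 0.426500 + 0.104370 = 0.530870
Configurations with dam release contribute 0.104370, so
  P(dam release | flood warning, heavy upstream rainfall) = 0.104370 / 0.530870 ≈ 0.1966
— heavy upstream rainfall explains away the evidence for dam release.

P(dam release | flood warning) ≈ 0.3625; P(dam release | flood warning, heavy upstream rainfall) ≈ 0.1966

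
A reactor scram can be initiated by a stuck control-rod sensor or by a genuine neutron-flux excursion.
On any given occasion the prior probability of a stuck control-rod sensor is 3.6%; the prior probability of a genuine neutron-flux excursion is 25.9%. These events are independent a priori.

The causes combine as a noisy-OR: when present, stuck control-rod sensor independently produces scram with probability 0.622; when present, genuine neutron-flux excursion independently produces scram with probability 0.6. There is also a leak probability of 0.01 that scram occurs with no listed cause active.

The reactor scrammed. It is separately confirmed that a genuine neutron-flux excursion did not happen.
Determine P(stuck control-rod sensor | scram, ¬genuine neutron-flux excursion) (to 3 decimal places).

Under noisy-OR, P(scram | causes) = 1 − (1−0.01)·∏(1−qᵢ) over the active causes.
P(scram | ¬genuine neutron-flux excursion) = 0.01*0.964 + 0.62578*0.036 = 0.009640 + 0.022528 = 0.032168
Of this, 0.022528 comes from 0.62578*0.036 (the stuck control-rod sensor=true cases).
So P(stuck control-rod sensor | scram, ¬genuine neutron-flux excursion) = 0.022528/0.032168 ≈ 0.700.

P(stuck control-rod sensor | scram, ¬genuine neutron-flux excursion) ≈ 0.700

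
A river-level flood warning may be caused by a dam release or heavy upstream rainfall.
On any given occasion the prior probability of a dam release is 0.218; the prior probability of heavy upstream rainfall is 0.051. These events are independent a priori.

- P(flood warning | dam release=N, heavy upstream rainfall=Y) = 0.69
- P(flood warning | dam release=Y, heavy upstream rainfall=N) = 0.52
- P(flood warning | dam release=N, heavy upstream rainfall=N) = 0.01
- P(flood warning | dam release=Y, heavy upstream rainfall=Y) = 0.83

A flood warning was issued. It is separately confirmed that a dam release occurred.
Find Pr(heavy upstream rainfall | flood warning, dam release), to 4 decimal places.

P(flood warning | dam release) = 0.52·0.949 + 0.83·0.051 = 0.493480 + 0.042330 = 0.535810
Of this, 0.042330 comes from 0.83·0.051 (the heavy upstream rainfall=true cases).
P(heavy upstream rainfall | flood warning, dam release) = 0.042330 / 0.535810 ≈ 0.0790

Pr(heavy upstream rainfall | flood warning, dam release) ≈ 0.0790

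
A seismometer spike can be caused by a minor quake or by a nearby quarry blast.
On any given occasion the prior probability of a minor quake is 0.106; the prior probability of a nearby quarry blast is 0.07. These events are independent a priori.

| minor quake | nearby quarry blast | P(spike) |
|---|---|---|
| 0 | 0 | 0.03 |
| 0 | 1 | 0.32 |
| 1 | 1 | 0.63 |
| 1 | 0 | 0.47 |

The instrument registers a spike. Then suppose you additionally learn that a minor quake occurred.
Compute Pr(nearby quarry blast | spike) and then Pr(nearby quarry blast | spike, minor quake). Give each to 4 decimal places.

For the numerator, keep only nearby quarry blast=true terms: 0.020026 + 0.004675 = 0.024701
The normalizing constant is 0.03·0.894·0.93 + 0.32·0.894·0.07 + 0.47·0.106·0.93 + 0.63·0.106·0.07 = 0.095977
Posterior = 0.024701 / 0.095977 ≈ 0.2574

Now also conditioning on minor quake=true:
P(spike | minor quake) = 0.47·0.93 + 0.63·0.07 = 0.437100 + 0.044100 = 0.481200
The nearby quarry blast-present share is 0.63·0.07 = 0.044100.
So P(nearby quarry blast | spike, minor quake) = 0.044100/0.481200 ≈ 0.0916.

Pr(nearby quarry blast | spike) ≈ 0.2574; Pr(nearby quarry blast | spike, minor quake) ≈ 0.0916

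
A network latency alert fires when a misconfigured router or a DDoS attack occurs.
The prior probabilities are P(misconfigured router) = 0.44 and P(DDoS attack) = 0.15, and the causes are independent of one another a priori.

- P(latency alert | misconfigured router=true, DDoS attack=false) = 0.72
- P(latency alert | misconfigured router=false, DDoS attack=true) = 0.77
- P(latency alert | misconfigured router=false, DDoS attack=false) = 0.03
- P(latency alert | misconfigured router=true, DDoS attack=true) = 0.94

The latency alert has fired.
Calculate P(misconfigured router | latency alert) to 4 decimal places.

P(misconfigured router | latency alert) ≈ 0.8075

For the numerator, keep only misconfigured router=true terms: 0.269280 + 0.062040 = 0.331320
Normalizer over all consistent configurations: 0.03×0.56×0.85 + 0.77×0.56×0.15 + 0.72×0.44×0.85 + 0.94×0.44×0.15 = 0.410280
P(misconfigured router | latency alert) = 0.331320/0.410280 ≈ 0.8075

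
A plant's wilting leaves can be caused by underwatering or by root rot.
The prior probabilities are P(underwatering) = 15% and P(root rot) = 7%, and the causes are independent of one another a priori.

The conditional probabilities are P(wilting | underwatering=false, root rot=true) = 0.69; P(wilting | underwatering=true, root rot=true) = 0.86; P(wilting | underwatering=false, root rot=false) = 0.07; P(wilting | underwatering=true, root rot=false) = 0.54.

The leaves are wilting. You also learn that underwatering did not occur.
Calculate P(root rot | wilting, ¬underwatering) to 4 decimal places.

P(wilting | ¬underwatering) = 0.07×0.93 + 0.69×0.07 = 0.065100 + 0.048300 = 0.113400
The root rot-present share is 0.69×0.07 = 0.048300.
So P(root rot | wilting, ¬underwatering) = 0.048300/0.113400 ≈ 0.4259.

P(root rot | wilting, ¬underwatering) ≈ 0.4259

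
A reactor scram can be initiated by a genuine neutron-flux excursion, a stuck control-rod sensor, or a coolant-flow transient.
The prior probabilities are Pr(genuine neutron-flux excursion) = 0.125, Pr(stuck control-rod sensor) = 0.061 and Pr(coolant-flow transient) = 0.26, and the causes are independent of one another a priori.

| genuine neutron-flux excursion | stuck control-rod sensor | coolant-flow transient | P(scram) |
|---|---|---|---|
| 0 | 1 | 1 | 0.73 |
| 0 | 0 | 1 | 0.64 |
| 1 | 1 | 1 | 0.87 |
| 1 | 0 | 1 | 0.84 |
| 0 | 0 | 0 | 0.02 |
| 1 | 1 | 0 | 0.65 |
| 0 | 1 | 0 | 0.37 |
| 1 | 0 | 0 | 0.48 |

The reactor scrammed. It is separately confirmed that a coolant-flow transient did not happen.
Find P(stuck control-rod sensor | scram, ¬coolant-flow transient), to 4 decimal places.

P(scram | ¬coolant-flow transient) = 0.02·0.875·0.939 + 0.37·0.875·0.061 + 0.48·0.125·0.939 + 0.65·0.125·0.061 = 0.016432 + 0.019749 + 0.056340 + 0.004956 = 0.097477
Of this, 0.024705 comes from 0.019749 + 0.004956 (the stuck control-rod sensor=true cases).
So P(stuck control-rod sensor | scram, ¬coolant-flow transient) = 0.024705/0.097477 ≈ 0.2534.

P(stuck control-rod sensor | scram, ¬coolant-flow transient) ≈ 0.2534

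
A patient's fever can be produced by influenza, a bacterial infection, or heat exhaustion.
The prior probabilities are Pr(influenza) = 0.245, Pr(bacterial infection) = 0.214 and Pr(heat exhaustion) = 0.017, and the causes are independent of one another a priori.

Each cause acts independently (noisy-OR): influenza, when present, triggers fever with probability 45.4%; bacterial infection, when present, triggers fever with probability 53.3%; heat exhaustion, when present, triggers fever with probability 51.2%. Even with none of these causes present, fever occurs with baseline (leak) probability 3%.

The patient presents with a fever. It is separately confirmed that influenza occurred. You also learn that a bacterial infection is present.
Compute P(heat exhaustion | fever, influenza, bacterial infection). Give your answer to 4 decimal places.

Under noisy-OR, P(fever | causes) = 1 − (1−0.03)·∏(1−qᵢ) over the active causes.
P(fever | influenza, bacterial infection) = 0.752667*0.983 + 0.879302*0.017 = 0.739872 + 0.014948 = 0.754820
Restricting to configurations with heat exhaustion present: 0.879302*0.017 = 0.014948.
P(heat exhaustion | fever, influenza, bacterial infection) = 0.014948 / 0.754820 ≈ 0.0198

P(heat exhaustion | fever, influenza, bacterial infection) ≈ 0.0198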